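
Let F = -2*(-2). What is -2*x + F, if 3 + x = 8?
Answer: -6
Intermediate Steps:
x = 5 (x = -3 + 8 = 5)
F = 4
-2*x + F = -2*5 + 4 = -10 + 4 = -6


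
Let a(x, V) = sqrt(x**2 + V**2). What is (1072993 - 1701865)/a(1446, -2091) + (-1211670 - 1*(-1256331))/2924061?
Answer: 14887/974687 - 209624*sqrt(718133)/718133 ≈ -247.35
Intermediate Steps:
a(x, V) = sqrt(V**2 + x**2)
(1072993 - 1701865)/a(1446, -2091) + (-1211670 - 1*(-1256331))/2924061 = (1072993 - 1701865)/(sqrt((-2091)**2 + 1446**2)) + (-1211670 - 1*(-1256331))/2924061 = -628872/sqrt(4372281 + 2090916) + (-1211670 + 1256331)*(1/2924061) = -628872*sqrt(718133)/2154399 + 44661*(1/2924061) = -628872*sqrt(718133)/2154399 + 14887/974687 = -209624*sqrt(718133)/718133 + 14887/974687 = 14887/974687 - 209624*sqrt(718133)/718133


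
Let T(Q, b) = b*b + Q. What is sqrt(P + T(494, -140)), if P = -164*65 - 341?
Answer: sqrt(9093) ≈ 95.357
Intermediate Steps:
T(Q, b) = Q + b**2 (T(Q, b) = b**2 + Q = Q + b**2)
P = -11001 (P = -10660 - 341 = -11001)
sqrt(P + T(494, -140)) = sqrt(-11001 + (494 + (-140)**2)) = sqrt(-11001 + (494 + 19600)) = sqrt(-11001 + 20094) = sqrt(9093)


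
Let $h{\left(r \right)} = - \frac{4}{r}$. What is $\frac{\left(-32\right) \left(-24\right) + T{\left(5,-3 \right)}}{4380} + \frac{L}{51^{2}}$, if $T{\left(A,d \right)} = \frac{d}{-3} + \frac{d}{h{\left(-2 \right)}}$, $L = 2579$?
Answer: $\frac{1772305}{1518984} \approx 1.1668$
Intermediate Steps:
$T{\left(A,d \right)} = \frac{d}{6}$ ($T{\left(A,d \right)} = \frac{d}{-3} + \frac{d}{\left(-4\right) \frac{1}{-2}} = d \left(- \frac{1}{3}\right) + \frac{d}{\left(-4\right) \left(- \frac{1}{2}\right)} = - \frac{d}{3} + \frac{d}{2} = \frac{d}{6}$)
$\frac{\left(-32\right) \left(-24\right) + T{\left(5,-3 \right)}}{4380} + \frac{L}{51^{2}} = \frac{\left(-32\right) \left(-24\right) + \frac{1}{6} \left(-3\right)}{4380} + \frac{2579}{51^{2}} = \left(768 - \frac{1}{2}\right) \frac{1}{4380} + \frac{2579}{2601} = \frac{1535}{2} \cdot \frac{1}{4380} + 2579 \cdot \frac{1}{2601} = \frac{307}{1752} + \frac{2579}{2601} = \frac{1772305}{1518984}$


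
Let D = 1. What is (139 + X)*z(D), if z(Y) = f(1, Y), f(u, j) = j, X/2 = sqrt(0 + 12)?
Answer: 139 + 4*sqrt(3) ≈ 145.93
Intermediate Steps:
X = 4*sqrt(3) (X = 2*sqrt(0 + 12) = 2*sqrt(12) = 2*(2*sqrt(3)) = 4*sqrt(3) ≈ 6.9282)
z(Y) = Y
(139 + X)*z(D) = (139 + 4*sqrt(3))*1 = 139 + 4*sqrt(3)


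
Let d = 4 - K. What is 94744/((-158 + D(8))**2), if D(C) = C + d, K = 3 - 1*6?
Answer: 7288/1573 ≈ 4.6332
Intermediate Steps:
K = -3 (K = 3 - 6 = -3)
d = 7 (d = 4 - 1*(-3) = 4 + 3 = 7)
D(C) = 7 + C (D(C) = C + 7 = 7 + C)
94744/((-158 + D(8))**2) = 94744/((-158 + (7 + 8))**2) = 94744/((-158 + 15)**2) = 94744/((-143)**2) = 94744/20449 = 94744*(1/20449) = 7288/1573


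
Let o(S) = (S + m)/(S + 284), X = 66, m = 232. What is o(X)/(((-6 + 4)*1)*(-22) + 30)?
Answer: 149/12950 ≈ 0.011506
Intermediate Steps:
o(S) = (232 + S)/(284 + S) (o(S) = (S + 232)/(S + 284) = (232 + S)/(284 + S))
o(X)/(((-6 + 4)*1)*(-22) + 30) = ((232 + 66)/(284 + 66))/(((-6 + 4)*1)*(-22) + 30) = (298/350)/(-2*1*(-22) + 30) = ((1/350)*298)/(-2*(-22) + 30) = 149/(175*(44 + 30)) = (149/175)/74 = (149/175)*(1/74) = 149/12950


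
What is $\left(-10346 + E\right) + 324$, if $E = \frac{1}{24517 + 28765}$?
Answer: $- \frac{533992203}{53282} \approx -10022.0$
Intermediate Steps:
$E = \frac{1}{53282} \approx 1.8768 \cdot 10^{-5}$
$\left(-10346 + E\right) + 324 = \left(-10346 + \frac{1}{53282}\right) + 324 = - \frac{551255571}{53282} + 324 = - \frac{533992203}{53282}$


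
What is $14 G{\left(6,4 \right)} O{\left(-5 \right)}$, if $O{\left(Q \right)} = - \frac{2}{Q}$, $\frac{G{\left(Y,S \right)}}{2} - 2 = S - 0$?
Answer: $\frac{336}{5} \approx 67.2$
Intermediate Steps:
$G{\left(Y,S \right)} = 4 + 2 S$ ($G{\left(Y,S \right)} = 4 + 2 \left(S - 0\right) = 4 + 2 \left(S + 0\right) = 4 + 2 S$)
$14 G{\left(6,4 \right)} O{\left(-5 \right)} = 14 \left(4 + 2 \cdot 4\right) \left(- \frac{2}{-5}\right) = 14 \left(4 + 8\right) \left(\left(-2\right) \left(- \frac{1}{5}\right)\right) = 14 \cdot 12 \cdot \frac{2}{5} = 168 \cdot \frac{2}{5} = \frac{336}{5}$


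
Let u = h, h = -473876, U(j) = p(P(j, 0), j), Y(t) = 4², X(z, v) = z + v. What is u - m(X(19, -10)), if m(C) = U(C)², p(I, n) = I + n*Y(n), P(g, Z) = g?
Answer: -497285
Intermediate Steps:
X(z, v) = v + z
Y(t) = 16
p(I, n) = I + 16*n (p(I, n) = I + n*16 = I + 16*n)
U(j) = 17*j (U(j) = j + 16*j = 17*j)
m(C) = 289*C² (m(C) = (17*C)² = 289*C²)
u = -473876
u - m(X(19, -10)) = -473876 - 289*(-10 + 19)² = -473876 - 289*9² = -473876 - 289*81 = -473876 - 1*23409 = -473876 - 23409 = -497285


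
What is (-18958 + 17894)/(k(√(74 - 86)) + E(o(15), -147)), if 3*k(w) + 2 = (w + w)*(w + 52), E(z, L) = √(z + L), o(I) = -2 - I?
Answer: 1596*I/(3*√41 + 13*I + 104*√3) ≈ 0.51992 + 7.9724*I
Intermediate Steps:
E(z, L) = √(L + z)
k(w) = -⅔ + 2*w*(52 + w)/3 (k(w) = -⅔ + ((w + w)*(w + 52))/3 = -⅔ + ((2*w)*(52 + w))/3 = -⅔ + (2*w*(52 + w))/3 = -⅔ + 2*w*(52 + w)/3)
(-18958 + 17894)/(k(√(74 - 86)) + E(o(15), -147)) = (-18958 + 17894)/((-⅔ + 2*(√(74 - 86))²/3 + 104*√(74 - 86)/3) + √(-147 + (-2 - 1*15))) = -1064/((-⅔ + 2*(√(-12))²/3 + 104*√(-12)/3) + √(-147 + (-2 - 15))) = -1064/((-⅔ + 2*(2*I*√3)²/3 + 104*(2*I*√3)/3) + √(-147 - 17)) = -1064/((-⅔ + (⅔)*(-12) + 208*I*√3/3) + √(-164)) = -1064/((-⅔ - 8 + 208*I*√3/3) + 2*I*√41) = -1064/((-26/3 + 208*I*√3/3) + 2*I*√41) = -1064/(-26/3 + 2*I*√41 + 208*I*√3/3)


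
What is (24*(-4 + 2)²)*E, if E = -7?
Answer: -672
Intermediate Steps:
(24*(-4 + 2)²)*E = (24*(-4 + 2)²)*(-7) = (24*(-2)²)*(-7) = (24*4)*(-7) = 96*(-7) = -672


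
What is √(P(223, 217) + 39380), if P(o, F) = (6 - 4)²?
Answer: 6*√1094 ≈ 198.45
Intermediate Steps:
P(o, F) = 4 (P(o, F) = 2² = 4)
√(P(223, 217) + 39380) = √(4 + 39380) = √39384 = 6*√1094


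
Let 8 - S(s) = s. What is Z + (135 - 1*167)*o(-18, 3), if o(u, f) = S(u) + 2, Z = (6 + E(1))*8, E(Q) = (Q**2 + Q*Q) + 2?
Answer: -816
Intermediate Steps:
S(s) = 8 - s
E(Q) = 2 + 2*Q**2 (E(Q) = (Q**2 + Q**2) + 2 = 2*Q**2 + 2 = 2 + 2*Q**2)
Z = 80 (Z = (6 + (2 + 2*1**2))*8 = (6 + (2 + 2*1))*8 = (6 + (2 + 2))*8 = (6 + 4)*8 = 10*8 = 80)
o(u, f) = 10 - u (o(u, f) = (8 - u) + 2 = 10 - u)
Z + (135 - 1*167)*o(-18, 3) = 80 + (135 - 1*167)*(10 - 1*(-18)) = 80 + (135 - 167)*(10 + 18) = 80 - 32*28 = 80 - 896 = -816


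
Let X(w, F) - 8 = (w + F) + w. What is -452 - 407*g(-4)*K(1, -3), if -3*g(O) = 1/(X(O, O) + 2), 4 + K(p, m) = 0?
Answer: -542/3 ≈ -180.67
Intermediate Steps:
X(w, F) = 8 + F + 2*w (X(w, F) = 8 + ((w + F) + w) = 8 + ((F + w) + w) = 8 + (F + 2*w) = 8 + F + 2*w)
K(p, m) = -4 (K(p, m) = -4 + 0 = -4)
g(O) = -1/(3*(10 + 3*O)) (g(O) = -1/(3*((8 + O + 2*O) + 2)) = -1/(3*((8 + 3*O) + 2)) = -1/(3*(10 + 3*O)))
-452 - 407*g(-4)*K(1, -3) = -452 - 407*(-1/(30 + 9*(-4)))*(-4) = -452 - 407*(-1/(30 - 36))*(-4) = -452 - 407*(-1/(-6))*(-4) = -452 - 407*(-1*(-⅙))*(-4) = -452 - 407*(-4)/6 = -452 - 407*(-⅔) = -452 + 814/3 = -542/3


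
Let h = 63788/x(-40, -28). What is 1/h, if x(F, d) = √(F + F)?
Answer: I*√5/15947 ≈ 0.00014022*I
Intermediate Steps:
x(F, d) = √2*√F (x(F, d) = √(2*F) = √2*√F)
h = -15947*I*√5/5 (h = 63788/((√2*√(-40))) = 63788/((√2*(2*I*√10))) = 63788/((4*I*√5)) = 63788*(-I*√5/20) = -15947*I*√5/5 ≈ -7131.7*I)
1/h = 1/(-15947*I*√5/5) = I*√5/15947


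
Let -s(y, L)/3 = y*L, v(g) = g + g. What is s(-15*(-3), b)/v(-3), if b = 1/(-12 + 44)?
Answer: 45/64 ≈ 0.70313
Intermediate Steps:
v(g) = 2*g
b = 1/32 ≈ 0.031250
s(y, L) = -3*L*y (s(y, L) = -3*y*L = -3*L*y)
s(-15*(-3), b)/v(-3) = (-3*1/32*(-15*(-3)))/((2*(-3))) = -3*1/32*45/(-6) = -135/32*(-⅙) = 45/64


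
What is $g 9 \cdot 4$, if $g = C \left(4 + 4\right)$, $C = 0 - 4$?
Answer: $-1152$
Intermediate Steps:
$C = -4$ ($C = 0 - 4 = -4$)
$g = -32$ ($g = - 4 \left(4 + 4\right) = \left(-4\right) 8 = -32$)
$g 9 \cdot 4 = \left(-32\right) 9 \cdot 4 = \left(-288\right) 4 = -1152$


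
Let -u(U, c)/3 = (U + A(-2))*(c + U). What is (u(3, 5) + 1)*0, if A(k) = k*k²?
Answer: 0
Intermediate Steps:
A(k) = k³
u(U, c) = -3*(-8 + U)*(U + c) (u(U, c) = -3*(U + (-2)³)*(c + U) = -3*(U - 8)*(U + c) = -3*(-8 + U)*(U + c))
(u(3, 5) + 1)*0 = ((-3*3² + 24*3 + 24*5 - 3*3*5) + 1)*0 = ((-3*9 + 72 + 120 - 45) + 1)*0 = ((-27 + 72 + 120 - 45) + 1)*0 = (120 + 1)*0 = 121*0 = 0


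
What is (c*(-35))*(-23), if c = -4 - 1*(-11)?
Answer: 5635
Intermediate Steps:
c = 7 (c = -4 + 11 = 7)
(c*(-35))*(-23) = (7*(-35))*(-23) = -245*(-23) = 5635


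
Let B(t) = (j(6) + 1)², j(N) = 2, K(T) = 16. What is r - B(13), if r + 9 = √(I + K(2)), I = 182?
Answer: -18 + 3*√22 ≈ -3.9288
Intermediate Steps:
r = -9 + 3*√22 (r = -9 + √(182 + 16) = -9 + √198 = -9 + 3*√22 ≈ 5.0712)
B(t) = 9 (B(t) = (2 + 1)² = 3² = 9)
r - B(13) = (-9 + 3*√22) - 1*9 = (-9 + 3*√22) - 9 = -18 + 3*√22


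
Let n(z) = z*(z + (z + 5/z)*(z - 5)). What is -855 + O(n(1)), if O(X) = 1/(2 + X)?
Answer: -17956/21 ≈ -855.05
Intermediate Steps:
n(z) = z*(z + (-5 + z)*(z + 5/z)) (n(z) = z*(z + (z + 5/z)*(-5 + z)) = z*(z + (-5 + z)*(z + 5/z)))
-855 + O(n(1)) = -855 + 1/(2 + (-25 + 1**3 - 4*1**2 + 5*1)) = -855 + 1/(2 + (-25 + 1 - 4*1 + 5)) = -855 + 1/(2 + (-25 + 1 - 4 + 5)) = -855 + 1/(2 - 23) = -855 + 1/(-21) = -855 - 1/21 = -17956/21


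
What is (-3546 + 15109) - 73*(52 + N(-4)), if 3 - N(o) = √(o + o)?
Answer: 7548 + 146*I*√2 ≈ 7548.0 + 206.48*I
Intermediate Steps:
N(o) = 3 - √2*√o (N(o) = 3 - √(o + o) = 3 - √(2*o) = 3 - √2*√o)
(-3546 + 15109) - 73*(52 + N(-4)) = (-3546 + 15109) - 73*(52 + (3 - √2*√(-4))) = 11563 - 73*(52 + (3 - √2*2*I)) = 11563 - 73*(52 + (3 - 2*I*√2)) = 11563 - 73*(55 - 2*I*√2) = 11563 + (-4015 + 146*I*√2) = 7548 + 146*I*√2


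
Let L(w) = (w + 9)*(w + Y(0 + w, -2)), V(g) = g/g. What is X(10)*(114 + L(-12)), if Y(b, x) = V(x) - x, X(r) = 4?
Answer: 564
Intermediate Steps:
V(g) = 1
Y(b, x) = 1 - x
L(w) = (3 + w)*(9 + w) (L(w) = (w + 9)*(w + (1 - 1*(-2))) = (9 + w)*(w + (1 + 2)) = (9 + w)*(w + 3) = (9 + w)*(3 + w) = (3 + w)*(9 + w))
X(10)*(114 + L(-12)) = 4*(114 + (27 + (-12)**2 + 12*(-12))) = 4*(114 + (27 + 144 - 144)) = 4*(114 + 27) = 4*141 = 564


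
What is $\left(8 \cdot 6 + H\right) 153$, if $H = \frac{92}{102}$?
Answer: $7482$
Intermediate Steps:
$H = \frac{46}{51}$ ($H = 92 \cdot \frac{1}{102} = \frac{46}{51} \approx 0.90196$)
$\left(8 \cdot 6 + H\right) 153 = \left(8 \cdot 6 + \frac{46}{51}\right) 153 = \left(48 + \frac{46}{51}\right) 153 = \frac{2494}{51} \cdot 153 = 7482$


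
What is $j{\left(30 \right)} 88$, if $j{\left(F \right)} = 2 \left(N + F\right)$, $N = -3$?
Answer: $4752$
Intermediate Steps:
$j{\left(F \right)} = -6 + 2 F$ ($j{\left(F \right)} = 2 \left(-3 + F\right) = -6 + 2 F$)
$j{\left(30 \right)} 88 = \left(-6 + 2 \cdot 30\right) 88 = \left(-6 + 60\right) 88 = 54 \cdot 88 = 4752$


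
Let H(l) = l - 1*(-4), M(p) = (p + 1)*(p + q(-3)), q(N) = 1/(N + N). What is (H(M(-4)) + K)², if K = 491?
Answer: 1030225/4 ≈ 2.5756e+5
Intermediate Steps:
q(N) = 1/(2*N)
M(p) = (1 + p)*(-⅙ + p) (M(p) = (p + 1)*(p + (½)/(-3)) = (1 + p)*(p + (½)*(-⅓)) = (1 + p)*(p - ⅙) = (1 + p)*(-⅙ + p))
H(l) = 4 + l (H(l) = l + 4 = 4 + l)
(H(M(-4)) + K)² = ((4 + (-⅙ + (-4)² + (⅚)*(-4))) + 491)² = ((4 + (-⅙ + 16 - 10/3)) + 491)² = ((4 + 25/2) + 491)² = (33/2 + 491)² = (1015/2)² = 1030225/4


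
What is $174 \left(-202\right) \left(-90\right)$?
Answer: $3163320$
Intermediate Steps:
$174 \left(-202\right) \left(-90\right) = \left(-35148\right) \left(-90\right) = 3163320$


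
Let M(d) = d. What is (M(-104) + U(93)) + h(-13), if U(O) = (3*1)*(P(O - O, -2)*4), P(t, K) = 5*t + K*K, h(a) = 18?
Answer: -38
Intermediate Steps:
P(t, K) = K² + 5*t (P(t, K) = 5*t + K² = K² + 5*t)
U(O) = 48 (U(O) = (3*1)*(((-2)² + 5*(O - O))*4) = 3*((4 + 5*0)*4) = 3*((4 + 0)*4) = 3*(4*4) = 3*16 = 48)
(M(-104) + U(93)) + h(-13) = (-104 + 48) + 18 = -56 + 18 = -38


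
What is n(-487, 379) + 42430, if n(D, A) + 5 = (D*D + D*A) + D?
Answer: 94534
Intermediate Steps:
n(D, A) = -5 + D + D**2 + A*D (n(D, A) = -5 + ((D*D + D*A) + D) = -5 + ((D**2 + A*D) + D) = -5 + (D + D**2 + A*D) = -5 + D + D**2 + A*D)
n(-487, 379) + 42430 = (-5 - 487 + (-487)**2 + 379*(-487)) + 42430 = (-5 - 487 + 237169 - 184573) + 42430 = 52104 + 42430 = 94534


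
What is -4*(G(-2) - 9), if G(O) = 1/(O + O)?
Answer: 37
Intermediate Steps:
G(O) = 1/(2*O)
-4*(G(-2) - 9) = -4*((½)/(-2) - 9) = -4*((½)*(-½) - 9) = -4*(-¼ - 9) = -4*(-37/4) = 37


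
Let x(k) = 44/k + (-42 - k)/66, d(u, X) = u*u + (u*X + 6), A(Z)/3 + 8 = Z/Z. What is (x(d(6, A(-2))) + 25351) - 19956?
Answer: 1246271/231 ≈ 5395.1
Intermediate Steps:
A(Z) = -21 (A(Z) = -24 + 3*(Z/Z) = -24 + 3*1 = -24 + 3 = -21)
d(u, X) = 6 + u**2 + X*u (d(u, X) = u**2 + (X*u + 6) = u**2 + (6 + X*u) = 6 + u**2 + X*u)
x(k) = -7/11 + 44/k - k/66 (x(k) = 44/k + (-42 - k)*(1/66) = 44/k + (-7/11 - k/66) = -7/11 + 44/k - k/66)
(x(d(6, A(-2))) + 25351) - 19956 = ((2904 - (6 + 6**2 - 21*6)*(42 + (6 + 6**2 - 21*6)))/(66*(6 + 6**2 - 21*6)) + 25351) - 19956 = ((2904 - (6 + 36 - 126)*(42 + (6 + 36 - 126)))/(66*(6 + 36 - 126)) + 25351) - 19956 = ((1/66)*(2904 - 1*(-84)*(42 - 84))/(-84) + 25351) - 19956 = ((1/66)*(-1/84)*(2904 - 1*(-84)*(-42)) + 25351) - 19956 = ((1/66)*(-1/84)*(2904 - 3528) + 25351) - 19956 = ((1/66)*(-1/84)*(-624) + 25351) - 19956 = (26/231 + 25351) - 19956 = 5856107/231 - 19956 = 1246271/231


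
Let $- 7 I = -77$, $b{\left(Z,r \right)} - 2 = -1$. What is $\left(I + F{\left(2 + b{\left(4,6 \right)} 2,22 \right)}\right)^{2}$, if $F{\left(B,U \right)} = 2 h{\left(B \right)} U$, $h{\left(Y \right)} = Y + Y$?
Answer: $131769$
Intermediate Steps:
$b{\left(Z,r \right)} = 1$ ($b{\left(Z,r \right)} = 2 - 1 = 1$)
$I = 11$ ($I = \left(- \frac{1}{7}\right) \left(-77\right) = 11$)
$h{\left(Y \right)} = 2 Y$
$F{\left(B,U \right)} = 4 B U$ ($F{\left(B,U \right)} = 2 \cdot 2 B U = 4 B U$)
$\left(I + F{\left(2 + b{\left(4,6 \right)} 2,22 \right)}\right)^{2} = \left(11 + 4 \left(2 + 1 \cdot 2\right) 22\right)^{2} = \left(11 + 4 \left(2 + 2\right) 22\right)^{2} = \left(11 + 4 \cdot 4 \cdot 22\right)^{2} = \left(11 + 352\right)^{2} = 363^{2} = 131769$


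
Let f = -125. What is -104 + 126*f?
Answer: -15854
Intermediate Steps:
-104 + 126*f = -104 + 126*(-125) = -104 - 15750 = -15854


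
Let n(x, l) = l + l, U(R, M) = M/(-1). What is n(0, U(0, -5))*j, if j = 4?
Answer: 40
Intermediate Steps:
U(R, M) = -M (U(R, M) = M*(-1) = -M)
n(x, l) = 2*l
n(0, U(0, -5))*j = (2*(-1*(-5)))*4 = (2*5)*4 = 10*4 = 40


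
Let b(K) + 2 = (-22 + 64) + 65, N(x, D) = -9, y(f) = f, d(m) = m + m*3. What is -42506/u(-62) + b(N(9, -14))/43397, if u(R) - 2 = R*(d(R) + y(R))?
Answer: -921307286/417088567 ≈ -2.2089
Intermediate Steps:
d(m) = 4*m (d(m) = m + 3*m = 4*m)
b(K) = 105 (b(K) = -2 + ((-22 + 64) + 65) = -2 + (42 + 65) = -2 + 107 = 105)
u(R) = 2 + 5*R² (u(R) = 2 + R*(4*R + R) = 2 + R*(5*R) = 2 + 5*R²)
-42506/u(-62) + b(N(9, -14))/43397 = -42506/(2 + 5*(-62)²) + 105/43397 = -42506/(2 + 5*3844) + 105*(1/43397) = -42506/(2 + 19220) + 105/43397 = -42506/19222 + 105/43397 = -42506*1/19222 + 105/43397 = -21253/9611 + 105/43397 = -921307286/417088567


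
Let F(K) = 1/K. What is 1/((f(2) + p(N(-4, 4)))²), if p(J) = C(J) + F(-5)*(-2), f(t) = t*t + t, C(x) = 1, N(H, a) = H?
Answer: 25/1369 ≈ 0.018261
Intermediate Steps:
f(t) = t + t² (f(t) = t² + t = t + t²)
p(J) = 7/5 (p(J) = 1 - 2/(-5) = 1 - ⅕*(-2) = 1 + ⅖ = 7/5)
1/((f(2) + p(N(-4, 4)))²) = 1/((2*(1 + 2) + 7/5)²) = 1/((2*3 + 7/5)²) = 1/((6 + 7/5)²) = 1/((37/5)²) = 1/(1369/25) = 25/1369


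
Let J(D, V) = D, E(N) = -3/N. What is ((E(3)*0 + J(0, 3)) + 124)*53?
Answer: 6572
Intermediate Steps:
((E(3)*0 + J(0, 3)) + 124)*53 = ((-3/3*0 + 0) + 124)*53 = ((-3*⅓*0 + 0) + 124)*53 = ((-1*0 + 0) + 124)*53 = ((0 + 0) + 124)*53 = (0 + 124)*53 = 124*53 = 6572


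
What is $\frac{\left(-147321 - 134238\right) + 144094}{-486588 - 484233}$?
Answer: $\frac{137465}{970821} \approx 0.1416$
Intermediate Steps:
$\frac{\left(-147321 - 134238\right) + 144094}{-486588 - 484233} = \frac{\left(-147321 - 134238\right) + 144094}{-970821} = \left(-281559 + 144094\right) \left(- \frac{1}{970821}\right) = \left(-137465\right) \left(- \frac{1}{970821}\right) = \frac{137465}{970821}$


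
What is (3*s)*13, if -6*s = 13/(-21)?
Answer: 169/42 ≈ 4.0238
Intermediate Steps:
s = 13/126 (s = -13/(6*(-21)) = -13*(-1)/(6*21) = -⅙*(-13/21) = 13/126 ≈ 0.10317)
(3*s)*13 = (3*(13/126))*13 = (13/42)*13 = 169/42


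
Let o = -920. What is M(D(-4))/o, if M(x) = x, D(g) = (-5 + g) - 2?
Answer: 11/920 ≈ 0.011957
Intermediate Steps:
D(g) = -7 + g
M(D(-4))/o = (-7 - 4)/(-920) = -11*(-1/920) = 11/920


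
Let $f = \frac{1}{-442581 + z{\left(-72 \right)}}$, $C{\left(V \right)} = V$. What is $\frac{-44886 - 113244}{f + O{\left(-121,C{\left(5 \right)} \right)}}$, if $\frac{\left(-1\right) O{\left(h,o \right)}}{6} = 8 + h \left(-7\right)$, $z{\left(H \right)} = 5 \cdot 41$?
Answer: $\frac{69952916880}{2269388881} \approx 30.825$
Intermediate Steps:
$z{\left(H \right)} = 205$
$O{\left(h,o \right)} = -48 + 42 h$ ($O{\left(h,o \right)} = - 6 \left(8 + h \left(-7\right)\right) = - 6 \left(8 - 7 h\right) = -48 + 42 h$)
$f = - \frac{1}{442376}$ ($f = \frac{1}{-442581 + 205} = \frac{1}{-442376} = - \frac{1}{442376} \approx -2.2605 \cdot 10^{-6}$)
$\frac{-44886 - 113244}{f + O{\left(-121,C{\left(5 \right)} \right)}} = \frac{-44886 - 113244}{- \frac{1}{442376} + \left(-48 + 42 \left(-121\right)\right)} = - \frac{158130}{- \frac{1}{442376} - 5130} = - \frac{158130}{- \frac{2269388881}{442376}} = \left(-158130\right) \left(- \frac{442376}{2269388881}\right) = \frac{69952916880}{2269388881}$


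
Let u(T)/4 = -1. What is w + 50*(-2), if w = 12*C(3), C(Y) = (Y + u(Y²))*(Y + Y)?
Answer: -172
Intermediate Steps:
u(T) = -4 (u(T) = 4*(-1) = -4)
C(Y) = 2*Y*(-4 + Y) (C(Y) = (Y - 4)*(Y + Y) = (-4 + Y)*(2*Y) = 2*Y*(-4 + Y))
w = -72 (w = 12*(2*3*(-4 + 3)) = 12*(2*3*(-1)) = 12*(-6) = -72)
w + 50*(-2) = -72 + 50*(-2) = -72 - 100 = -172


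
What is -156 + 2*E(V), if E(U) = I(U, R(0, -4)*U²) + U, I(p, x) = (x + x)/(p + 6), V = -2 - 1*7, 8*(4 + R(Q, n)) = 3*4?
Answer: 96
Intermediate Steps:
R(Q, n) = -5/2 (R(Q, n) = -4 + (3*4)/8 = -4 + (⅛)*12 = -4 + 3/2 = -5/2)
V = -9 (V = -2 - 7 = -9)
I(p, x) = 2*x/(6 + p) (I(p, x) = (2*x)/(6 + p) = 2*x/(6 + p))
E(U) = U - 5*U²/(6 + U) (E(U) = 2*(-5*U²/2)/(6 + U) + U = -5*U²/(6 + U) + U = U - 5*U²/(6 + U))
-156 + 2*E(V) = -156 + 2*(2*(-9)*(3 - 2*(-9))/(6 - 9)) = -156 + 2*(2*(-9)*(3 + 18)/(-3)) = -156 + 2*(2*(-9)*(-⅓)*21) = -156 + 2*126 = -156 + 252 = 96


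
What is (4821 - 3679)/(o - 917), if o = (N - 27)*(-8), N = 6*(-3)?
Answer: -1142/557 ≈ -2.0503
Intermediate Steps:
N = -18
o = 360 (o = (-18 - 27)*(-8) = -45*(-8) = 360)
(4821 - 3679)/(o - 917) = (4821 - 3679)/(360 - 917) = 1142/(-557) = 1142*(-1/557) = -1142/557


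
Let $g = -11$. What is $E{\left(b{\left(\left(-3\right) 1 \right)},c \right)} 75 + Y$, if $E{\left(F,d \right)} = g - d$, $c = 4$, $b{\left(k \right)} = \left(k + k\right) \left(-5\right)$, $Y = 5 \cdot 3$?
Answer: $-1110$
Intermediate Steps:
$Y = 15$
$b{\left(k \right)} = - 10 k$ ($b{\left(k \right)} = 2 k \left(-5\right) = - 10 k$)
$E{\left(F,d \right)} = -11 - d$
$E{\left(b{\left(\left(-3\right) 1 \right)},c \right)} 75 + Y = \left(-11 - 4\right) 75 + 15 = \left(-15\right) 75 + 15 = -1125 + 15 = -1110$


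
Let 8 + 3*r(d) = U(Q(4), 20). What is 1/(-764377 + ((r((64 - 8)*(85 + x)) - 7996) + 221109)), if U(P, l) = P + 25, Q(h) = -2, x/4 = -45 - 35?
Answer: -1/551259 ≈ -1.8140e-6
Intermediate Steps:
x = -320 (x = 4*(-45 - 35) = 4*(-80) = -320)
U(P, l) = 25 + P
r(d) = 5 (r(d) = -8/3 + (25 - 2)/3 = -8/3 + (⅓)*23 = -8/3 + 23/3 = 5)
1/(-764377 + ((r((64 - 8)*(85 + x)) - 7996) + 221109)) = 1/(-764377 + ((5 - 7996) + 221109)) = 1/(-764377 + (-7991 + 221109)) = 1/(-764377 + 213118) = 1/(-551259) = -1/551259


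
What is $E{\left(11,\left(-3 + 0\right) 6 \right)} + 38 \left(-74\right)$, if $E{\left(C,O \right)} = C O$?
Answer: $-3010$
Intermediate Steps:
$E{\left(11,\left(-3 + 0\right) 6 \right)} + 38 \left(-74\right) = 11 \left(-3 + 0\right) 6 + 38 \left(-74\right) = 11 \left(\left(-3\right) 6\right) - 2812 = 11 \left(-18\right) - 2812 = -198 - 2812 = -3010$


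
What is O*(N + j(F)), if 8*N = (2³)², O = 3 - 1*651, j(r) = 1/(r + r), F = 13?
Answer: -67716/13 ≈ -5208.9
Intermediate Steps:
j(r) = 1/(2*r)
O = -648 (O = 3 - 651 = -648)
N = 8 (N = (2³)²/8 = (⅛)*8² = (⅛)*64 = 8)
O*(N + j(F)) = -648*(8 + (½)/13) = -648*(8 + (½)*(1/13)) = -648*(8 + 1/26) = -648*209/26 = -67716/13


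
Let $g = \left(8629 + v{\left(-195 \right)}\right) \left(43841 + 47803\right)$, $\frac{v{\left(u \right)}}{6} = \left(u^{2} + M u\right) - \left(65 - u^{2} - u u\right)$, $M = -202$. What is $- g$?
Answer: $-85139933676$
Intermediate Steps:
$v{\left(u \right)} = -390 - 1212 u + 18 u^{2}$ ($v{\left(u \right)} = 6 \left(\left(u^{2} - 202 u\right) - \left(65 - u^{2} - u u\right)\right) = 6 \left(\left(u^{2} - 202 u\right) + \left(\left(u^{2} + u^{2}\right) - 65\right)\right) = 6 \left(\left(u^{2} - 202 u\right) + \left(2 u^{2} - 65\right)\right) = 6 \left(\left(u^{2} - 202 u\right) + \left(-65 + 2 u^{2}\right)\right) = 6 \left(-65 - 202 u + 3 u^{2}\right) = -390 - 1212 u + 18 u^{2}$)
$g = 85139933676$ ($g = \left(8629 - \left(-235950 - 684450\right)\right) \left(43841 + 47803\right) = \left(8629 + \left(-390 + 236340 + 18 \cdot 38025\right)\right) 91644 = \left(8629 + \left(-390 + 236340 + 684450\right)\right) 91644 = \left(8629 + 920400\right) 91644 = 929029 \cdot 91644 = 85139933676$)
$- g = \left(-1\right) 85139933676 = -85139933676$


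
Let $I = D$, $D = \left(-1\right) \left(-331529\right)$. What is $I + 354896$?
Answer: $686425$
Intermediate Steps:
$D = 331529$
$I = 331529$
$I + 354896 = 331529 + 354896 = 686425$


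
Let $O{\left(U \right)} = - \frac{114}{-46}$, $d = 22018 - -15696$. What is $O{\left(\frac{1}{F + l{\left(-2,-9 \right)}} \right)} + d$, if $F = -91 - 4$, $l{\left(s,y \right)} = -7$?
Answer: $\frac{867479}{23} \approx 37717.0$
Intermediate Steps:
$F = -95$
$d = 37714$ ($d = 22018 + 15696 = 37714$)
$O{\left(U \right)} = \frac{57}{23}$ ($O{\left(U \right)} = \left(-114\right) \left(- \frac{1}{46}\right) = \frac{57}{23}$)
$O{\left(\frac{1}{F + l{\left(-2,-9 \right)}} \right)} + d = \frac{57}{23} + 37714 = \frac{867479}{23}$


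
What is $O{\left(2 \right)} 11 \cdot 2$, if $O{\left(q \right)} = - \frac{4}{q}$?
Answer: $-44$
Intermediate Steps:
$O{\left(2 \right)} 11 \cdot 2 = - \frac{4}{2} \cdot 11 \cdot 2 = \left(-4\right) \frac{1}{2} \cdot 11 \cdot 2 = \left(-2\right) 11 \cdot 2 = \left(-22\right) 2 = -44$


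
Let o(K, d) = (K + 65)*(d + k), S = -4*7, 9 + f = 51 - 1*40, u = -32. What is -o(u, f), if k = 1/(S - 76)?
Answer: -6831/104 ≈ -65.683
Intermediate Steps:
f = 2 (f = -9 + (51 - 1*40) = -9 + (51 - 40) = -9 + 11 = 2)
S = -28
k = -1/104 (k = 1/(-28 - 76) = 1/(-104) = -1/104 ≈ -0.0096154)
o(K, d) = (65 + K)*(-1/104 + d) (o(K, d) = (K + 65)*(d - 1/104) = (65 + K)*(-1/104 + d))
-o(u, f) = -(-5/8 + 65*2 - 1/104*(-32) - 32*2) = -(-5/8 + 130 + 4/13 - 64) = -1*6831/104 = -6831/104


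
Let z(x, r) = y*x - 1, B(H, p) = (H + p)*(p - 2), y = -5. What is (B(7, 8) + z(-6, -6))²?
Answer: 14161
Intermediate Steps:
B(H, p) = (-2 + p)*(H + p) (B(H, p) = (H + p)*(-2 + p) = (-2 + p)*(H + p))
z(x, r) = -1 - 5*x (z(x, r) = -5*x - 1 = -1 - 5*x)
(B(7, 8) + z(-6, -6))² = ((8² - 2*7 - 2*8 + 7*8) + (-1 - 5*(-6)))² = ((64 - 14 - 16 + 56) + (-1 + 30))² = (90 + 29)² = 119² = 14161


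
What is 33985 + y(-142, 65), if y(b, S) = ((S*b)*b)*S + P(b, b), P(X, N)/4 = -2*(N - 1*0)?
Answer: 85228021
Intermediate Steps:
P(X, N) = -8*N (P(X, N) = 4*(-2*(N - 1*0)) = 4*(-2*(N + 0)) = 4*(-2*N) = -8*N)
y(b, S) = -8*b + S²*b² (y(b, S) = ((S*b)*b)*S - 8*b = (S*b²)*S - 8*b = S²*b² - 8*b = -8*b + S²*b²)
33985 + y(-142, 65) = 33985 - 142*(-8 - 142*65²) = 33985 - 142*(-8 - 142*4225) = 33985 - 142*(-8 - 599950) = 33985 - 142*(-599958) = 33985 + 85194036 = 85228021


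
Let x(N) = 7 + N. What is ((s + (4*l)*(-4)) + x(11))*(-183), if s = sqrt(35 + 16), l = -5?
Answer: -17934 - 183*sqrt(51) ≈ -19241.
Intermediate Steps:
s = sqrt(51) ≈ 7.1414
((s + (4*l)*(-4)) + x(11))*(-183) = ((sqrt(51) + (4*(-5))*(-4)) + (7 + 11))*(-183) = ((sqrt(51) - 20*(-4)) + 18)*(-183) = ((sqrt(51) + 80) + 18)*(-183) = ((80 + sqrt(51)) + 18)*(-183) = (98 + sqrt(51))*(-183) = -17934 - 183*sqrt(51)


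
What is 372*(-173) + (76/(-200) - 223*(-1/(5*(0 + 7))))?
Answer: -22522503/350 ≈ -64350.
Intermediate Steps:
372*(-173) + (76/(-200) - 223*(-1/(5*(0 + 7)))) = -64356 + (76*(-1/200) - 223/(7*(-5))) = -64356 + (-19/50 - 223/(-35)) = -64356 + (-19/50 - 223*(-1/35)) = -64356 + (-19/50 + 223/35) = -64356 + 2097/350 = -22522503/350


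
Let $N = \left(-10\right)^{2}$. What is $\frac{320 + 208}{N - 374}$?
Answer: $- \frac{264}{137} \approx -1.927$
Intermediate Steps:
$N = 100$
$\frac{320 + 208}{N - 374} = \frac{320 + 208}{100 - 374} = \frac{528}{-274} = 528 \left(- \frac{1}{274}\right) = - \frac{264}{137}$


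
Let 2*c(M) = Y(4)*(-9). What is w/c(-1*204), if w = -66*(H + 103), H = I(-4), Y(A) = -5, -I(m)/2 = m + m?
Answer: -5236/15 ≈ -349.07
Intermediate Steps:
I(m) = -4*m (I(m) = -2*(m + m) = -4*m)
H = 16 (H = -4*(-4) = 16)
w = -7854 (w = -66*(16 + 103) = -66*119 = -7854)
c(M) = 45/2 (c(M) = (-5*(-9))/2 = (½)*45 = 45/2)
w/c(-1*204) = -7854/45/2 = -7854*2/45 = -5236/15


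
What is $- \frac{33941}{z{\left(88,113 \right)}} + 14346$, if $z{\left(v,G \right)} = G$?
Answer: $\frac{1587157}{113} \approx 14046.0$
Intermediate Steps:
$- \frac{33941}{z{\left(88,113 \right)}} + 14346 = - \frac{33941}{113} + 14346 = \frac{1587157}{113}$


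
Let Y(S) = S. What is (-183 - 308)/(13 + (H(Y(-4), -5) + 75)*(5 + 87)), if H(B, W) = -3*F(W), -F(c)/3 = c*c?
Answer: -491/27613 ≈ -0.017781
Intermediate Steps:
F(c) = -3*c² (F(c) = -3*c*c = -3*c²)
H(B, W) = 9*W² (H(B, W) = -(-9)*W² = 9*W²)
(-183 - 308)/(13 + (H(Y(-4), -5) + 75)*(5 + 87)) = (-183 - 308)/(13 + (9*(-5)² + 75)*(5 + 87)) = -491/(13 + (9*25 + 75)*92) = -491/(13 + (225 + 75)*92) = -491/(13 + 300*92) = -491/(13 + 27600) = -491/27613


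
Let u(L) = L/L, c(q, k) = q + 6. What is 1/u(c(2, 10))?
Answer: 1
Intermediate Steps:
c(q, k) = 6 + q
u(L) = 1
1/u(c(2, 10)) = 1/1 = 1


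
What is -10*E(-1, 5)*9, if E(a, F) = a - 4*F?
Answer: 1890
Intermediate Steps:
-10*E(-1, 5)*9 = -10*(-1 - 4*5)*9 = -10*(-1 - 20)*9 = -10*(-21)*9 = 210*9 = 1890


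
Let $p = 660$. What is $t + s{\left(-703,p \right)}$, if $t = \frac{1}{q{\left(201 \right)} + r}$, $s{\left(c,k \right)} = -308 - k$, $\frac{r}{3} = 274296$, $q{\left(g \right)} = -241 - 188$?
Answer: $- \frac{796140311}{822459} \approx -968.0$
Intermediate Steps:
$q{\left(g \right)} = -429$ ($q{\left(g \right)} = -241 - 188 = -429$)
$r = 822888$ ($r = 3 \cdot 274296 = 822888$)
$t = \frac{1}{822459}$ ($t = \frac{1}{-429 + 822888} = \frac{1}{822459} \approx 1.2159 \cdot 10^{-6}$)
$t + s{\left(-703,p \right)} = \frac{1}{822459} - 968 = - \frac{796140311}{822459}$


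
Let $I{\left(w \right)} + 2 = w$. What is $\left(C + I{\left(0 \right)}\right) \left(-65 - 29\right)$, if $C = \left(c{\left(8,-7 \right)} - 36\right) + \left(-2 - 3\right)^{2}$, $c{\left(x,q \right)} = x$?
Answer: $470$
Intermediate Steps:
$I{\left(w \right)} = -2 + w$
$C = -3$ ($C = \left(8 - 36\right) + \left(-2 - 3\right)^{2} = -28 + \left(-5\right)^{2} = -28 + 25 = -3$)
$\left(C + I{\left(0 \right)}\right) \left(-65 - 29\right) = \left(-3 + \left(-2 + 0\right)\right) \left(-65 - 29\right) = \left(-3 - 2\right) \left(-94\right) = \left(-5\right) \left(-94\right) = 470$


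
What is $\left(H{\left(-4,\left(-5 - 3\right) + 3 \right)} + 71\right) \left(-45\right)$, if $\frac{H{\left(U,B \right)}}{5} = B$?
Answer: $-2070$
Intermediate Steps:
$H{\left(U,B \right)} = 5 B$
$\left(H{\left(-4,\left(-5 - 3\right) + 3 \right)} + 71\right) \left(-45\right) = \left(5 \left(\left(-5 - 3\right) + 3\right) + 71\right) \left(-45\right) = \left(5 \left(-8 + 3\right) + 71\right) \left(-45\right) = \left(5 \left(-5\right) + 71\right) \left(-45\right) = \left(-25 + 71\right) \left(-45\right) = 46 \left(-45\right) = -2070$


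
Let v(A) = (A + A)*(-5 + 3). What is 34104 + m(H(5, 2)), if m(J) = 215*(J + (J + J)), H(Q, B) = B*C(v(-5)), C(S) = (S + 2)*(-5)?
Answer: -107796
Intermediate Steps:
v(A) = -4*A (v(A) = (2*A)*(-2) = -4*A)
C(S) = -10 - 5*S (C(S) = (2 + S)*(-5) = -10 - 5*S)
H(Q, B) = -110*B (H(Q, B) = B*(-10 - (-20)*(-5)) = B*(-10 - 5*20) = B*(-10 - 100) = B*(-110) = -110*B)
m(J) = 645*J (m(J) = 215*(J + 2*J) = 215*(3*J) = 645*J)
34104 + m(H(5, 2)) = 34104 + 645*(-110*2) = 34104 + 645*(-220) = 34104 - 141900 = -107796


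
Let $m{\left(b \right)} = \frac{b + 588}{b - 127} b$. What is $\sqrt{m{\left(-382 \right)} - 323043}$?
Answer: $\frac{i \sqrt{83654249255}}{509} \approx 568.23 i$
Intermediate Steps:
$m{\left(b \right)} = \frac{b \left(588 + b\right)}{-127 + b}$ ($m{\left(b \right)} = \frac{588 + b}{-127 + b} b = \frac{b \left(588 + b\right)}{-127 + b}$)
$\sqrt{m{\left(-382 \right)} - 323043} = \sqrt{- \frac{382 \left(588 - 382\right)}{-127 - 382} - 323043} = \sqrt{\left(-382\right) \frac{1}{-509} \cdot 206 - 323043} = \sqrt{\left(-382\right) \left(- \frac{1}{509}\right) 206 - 323043} = \sqrt{\frac{78692}{509} - 323043} = \sqrt{- \frac{164350195}{509}} = \frac{i \sqrt{83654249255}}{509}$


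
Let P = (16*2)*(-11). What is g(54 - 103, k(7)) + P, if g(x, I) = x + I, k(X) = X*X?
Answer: -352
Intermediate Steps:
P = -352 (P = 32*(-11) = -352)
k(X) = X²
g(x, I) = I + x
g(54 - 103, k(7)) + P = (7² + (54 - 103)) - 352 = (49 - 49) - 352 = 0 - 352 = -352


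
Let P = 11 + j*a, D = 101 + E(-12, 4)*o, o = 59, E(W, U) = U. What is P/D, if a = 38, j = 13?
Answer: 505/337 ≈ 1.4985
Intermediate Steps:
D = 337 (D = 101 + 4*59 = 101 + 236 = 337)
P = 505 (P = 11 + 13*38 = 11 + 494 = 505)
P/D = 505/337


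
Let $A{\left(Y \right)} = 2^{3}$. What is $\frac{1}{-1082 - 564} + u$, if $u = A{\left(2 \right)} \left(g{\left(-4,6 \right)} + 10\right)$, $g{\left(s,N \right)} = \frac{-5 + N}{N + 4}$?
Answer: $\frac{664979}{8230} \approx 80.799$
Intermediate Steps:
$A{\left(Y \right)} = 8$
$g{\left(s,N \right)} = \frac{-5 + N}{4 + N}$
$u = \frac{404}{5}$ ($u = 8 \left(\frac{-5 + 6}{4 + 6} + 10\right) = 8 \left(\frac{1}{10} \cdot 1 + 10\right) = 8 \left(\frac{1}{10} + 10\right) = 8 \cdot \frac{101}{10} = \frac{404}{5} \approx 80.8$)
$\frac{1}{-1082 - 564} + u = \frac{1}{-1082 - 564} + \frac{404}{5} = \frac{1}{-1646} + \frac{404}{5} = - \frac{1}{1646} + \frac{404}{5} = \frac{664979}{8230}$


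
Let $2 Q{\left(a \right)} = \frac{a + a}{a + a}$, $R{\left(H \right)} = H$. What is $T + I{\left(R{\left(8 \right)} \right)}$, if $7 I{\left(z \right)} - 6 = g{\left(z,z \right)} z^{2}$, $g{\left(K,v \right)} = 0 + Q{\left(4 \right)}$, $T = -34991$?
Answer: $- \frac{244899}{7} \approx -34986.0$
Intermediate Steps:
$Q{\left(a \right)} = \frac{1}{2}$ ($Q{\left(a \right)} = \frac{\left(a + a\right) \frac{1}{a + a}}{2} = \frac{2 a \frac{1}{2 a}}{2} = \frac{1}{2} \cdot 1 = \frac{1}{2}$)
$g{\left(K,v \right)} = \frac{1}{2}$ ($g{\left(K,v \right)} = 0 + \frac{1}{2} = \frac{1}{2}$)
$I{\left(z \right)} = \frac{6}{7} + \frac{z^{2}}{14}$ ($I{\left(z \right)} = \frac{6}{7} + \frac{\frac{1}{2} z^{2}}{7} = \frac{6}{7} + \frac{z^{2}}{14}$)
$T + I{\left(R{\left(8 \right)} \right)} = -34991 + \left(\frac{6}{7} + \frac{8^{2}}{14}\right) = -34991 + \left(\frac{6}{7} + \frac{1}{14} \cdot 64\right) = -34991 + \left(\frac{6}{7} + \frac{32}{7}\right) = -34991 + \frac{38}{7} = - \frac{244899}{7}$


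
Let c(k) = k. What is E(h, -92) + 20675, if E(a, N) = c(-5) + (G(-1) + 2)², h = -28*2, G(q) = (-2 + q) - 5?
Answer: 20706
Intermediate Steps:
G(q) = -7 + q
h = -56
E(a, N) = 31 (E(a, N) = -5 + ((-7 - 1) + 2)² = -5 + (-8 + 2)² = -5 + (-6)² = -5 + 36 = 31)
E(h, -92) + 20675 = 31 + 20675 = 20706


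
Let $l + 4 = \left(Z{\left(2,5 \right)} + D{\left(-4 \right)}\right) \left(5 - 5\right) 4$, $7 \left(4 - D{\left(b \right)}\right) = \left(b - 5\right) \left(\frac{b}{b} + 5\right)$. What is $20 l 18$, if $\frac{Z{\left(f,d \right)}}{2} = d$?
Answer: $-1440$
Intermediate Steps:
$Z{\left(f,d \right)} = 2 d$
$D{\left(b \right)} = \frac{58}{7} - \frac{6 b}{7}$ ($D{\left(b \right)} = 4 - \frac{\left(b - 5\right) \left(\frac{b}{b} + 5\right)}{7} = 4 - \frac{\left(-5 + b\right) \left(1 + 5\right)}{7} = 4 - \frac{\left(-5 + b\right) 6}{7} = 4 - \frac{-30 + 6 b}{7} = 4 - \left(- \frac{30}{7} + \frac{6 b}{7}\right) = \frac{58}{7} - \frac{6 b}{7}$)
$l = -4$ ($l = -4 + \left(2 \cdot 5 + \left(\frac{58}{7} - - \frac{24}{7}\right)\right) \left(5 - 5\right) 4 = -4 + \left(10 + \left(\frac{58}{7} + \frac{24}{7}\right)\right) 0 \cdot 4 = -4 + \left(10 + \frac{82}{7}\right) 0 = -4 + \frac{152}{7} \cdot 0 = -4 + 0 = -4$)
$20 l 18 = 20 \left(-4\right) 18 = \left(-80\right) 18 = -1440$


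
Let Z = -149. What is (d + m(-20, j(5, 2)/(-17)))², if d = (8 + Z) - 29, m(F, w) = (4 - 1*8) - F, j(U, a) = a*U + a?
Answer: 23716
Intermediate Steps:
j(U, a) = a + U*a (j(U, a) = U*a + a = a + U*a)
m(F, w) = -4 - F (m(F, w) = (4 - 8) - F = -4 - F)
d = -170 (d = (8 - 149) - 29 = -141 - 29 = -170)
(d + m(-20, j(5, 2)/(-17)))² = (-170 + (-4 - 1*(-20)))² = (-170 + (-4 + 20))² = (-170 + 16)² = (-154)² = 23716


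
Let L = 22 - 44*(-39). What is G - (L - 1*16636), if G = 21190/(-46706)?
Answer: 347902399/23353 ≈ 14898.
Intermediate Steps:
L = 1738 (L = 22 + 1716 = 1738)
G = -10595/23353 (G = 21190*(-1/46706) = -10595/23353 ≈ -0.45369)
G - (L - 1*16636) = -10595/23353 - (1738 - 1*16636) = -10595/23353 - (1738 - 16636) = -10595/23353 - 1*(-14898) = -10595/23353 + 14898 = 347902399/23353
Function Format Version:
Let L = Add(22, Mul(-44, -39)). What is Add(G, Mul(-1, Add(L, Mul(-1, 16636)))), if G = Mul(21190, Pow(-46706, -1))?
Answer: Rational(347902399, 23353) ≈ 14898.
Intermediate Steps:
L = 1738 (L = Add(22, 1716) = 1738)
G = Rational(-10595, 23353) (G = Mul(21190, Rational(-1, 46706)) = Rational(-10595, 23353) ≈ -0.45369)
Add(G, Mul(-1, Add(L, Mul(-1, 16636)))) = Add(Rational(-10595, 23353), Mul(-1, Add(1738, Mul(-1, 16636)))) = Add(Rational(-10595, 23353), Mul(-1, Add(1738, -16636))) = Add(Rational(-10595, 23353), Mul(-1, -14898)) = Add(Rational(-10595, 23353), 14898) = Rational(347902399, 23353)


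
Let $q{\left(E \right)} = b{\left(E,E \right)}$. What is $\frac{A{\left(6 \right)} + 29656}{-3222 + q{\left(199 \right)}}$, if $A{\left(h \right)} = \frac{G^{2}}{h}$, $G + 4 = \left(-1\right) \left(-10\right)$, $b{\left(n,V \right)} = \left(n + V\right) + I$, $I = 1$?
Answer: $- \frac{29662}{2823} \approx -10.507$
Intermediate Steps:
$b{\left(n,V \right)} = 1 + V + n$ ($b{\left(n,V \right)} = \left(n + V\right) + 1 = \left(V + n\right) + 1 = 1 + V + n$)
$G = 6$ ($G = -4 - -10 = -4 + 10 = 6$)
$q{\left(E \right)} = 1 + 2 E$ ($q{\left(E \right)} = 1 + E + E = 1 + 2 E$)
$A{\left(h \right)} = \frac{36}{h}$ ($A{\left(h \right)} = \frac{6^{2}}{h} = \frac{36}{h}$)
$\frac{A{\left(6 \right)} + 29656}{-3222 + q{\left(199 \right)}} = \frac{\frac{36}{6} + 29656}{-3222 + \left(1 + 2 \cdot 199\right)} = \frac{36 \cdot \frac{1}{6} + 29656}{-3222 + \left(1 + 398\right)} = \frac{6 + 29656}{-3222 + 399} = \frac{29662}{-2823} = 29662 \left(- \frac{1}{2823}\right) = - \frac{29662}{2823}$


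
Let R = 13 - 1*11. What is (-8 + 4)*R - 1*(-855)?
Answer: 847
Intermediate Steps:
R = 2 (R = 13 - 11 = 2)
(-8 + 4)*R - 1*(-855) = (-8 + 4)*2 - 1*(-855) = -4*2 + 855 = -8 + 855 = 847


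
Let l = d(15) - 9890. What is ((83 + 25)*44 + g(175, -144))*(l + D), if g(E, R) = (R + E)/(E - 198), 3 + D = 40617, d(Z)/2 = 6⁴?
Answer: 3640272740/23 ≈ 1.5827e+8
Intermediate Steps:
d(Z) = 2592 (d(Z) = 2*6⁴ = 2*1296 = 2592)
D = 40614 (D = -3 + 40617 = 40614)
g(E, R) = (E + R)/(-198 + E)
l = -7298 (l = 2592 - 9890 = -7298)
((83 + 25)*44 + g(175, -144))*(l + D) = ((83 + 25)*44 + (175 - 144)/(-198 + 175))*(-7298 + 40614) = (108*44 + 31/(-23))*33316 = (4752 - 1/23*31)*33316 = (4752 - 31/23)*33316 = (109265/23)*33316 = 3640272740/23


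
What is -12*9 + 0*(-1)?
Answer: -108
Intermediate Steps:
-12*9 + 0*(-1) = -108 + 0 = -108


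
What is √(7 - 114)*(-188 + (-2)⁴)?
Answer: -172*I*√107 ≈ -1779.2*I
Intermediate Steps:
√(7 - 114)*(-188 + (-2)⁴) = √(-107)*(-188 + 16) = (I*√107)*(-172) = -172*I*√107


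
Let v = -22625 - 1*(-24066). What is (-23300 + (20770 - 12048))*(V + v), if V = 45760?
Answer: -688096178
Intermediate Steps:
v = 1441 (v = -22625 + 24066 = 1441)
(-23300 + (20770 - 12048))*(V + v) = (-23300 + (20770 - 12048))*(45760 + 1441) = (-23300 + 8722)*47201 = -14578*47201 = -688096178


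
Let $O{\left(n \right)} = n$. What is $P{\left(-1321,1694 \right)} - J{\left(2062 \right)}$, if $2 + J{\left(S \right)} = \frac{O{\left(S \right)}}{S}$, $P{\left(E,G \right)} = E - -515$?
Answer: $-805$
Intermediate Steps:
$P{\left(E,G \right)} = 515 + E$ ($P{\left(E,G \right)} = E + 515 = 515 + E$)
$J{\left(S \right)} = -1$ ($J{\left(S \right)} = -2 + \frac{S}{S} = -2 + 1 = -1$)
$P{\left(-1321,1694 \right)} - J{\left(2062 \right)} = \left(515 - 1321\right) - -1 = -806 + 1 = -805$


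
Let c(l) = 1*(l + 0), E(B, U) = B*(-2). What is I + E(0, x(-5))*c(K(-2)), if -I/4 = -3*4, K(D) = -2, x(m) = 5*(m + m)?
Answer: 48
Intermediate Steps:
x(m) = 10*m (x(m) = 5*(2*m) = 10*m)
E(B, U) = -2*B
c(l) = l (c(l) = 1*l = l)
I = 48 (I = -(-12)*4 = -4*(-12) = 48)
I + E(0, x(-5))*c(K(-2)) = 48 - 2*0*(-2) = 48 + 0*(-2) = 48 + 0 = 48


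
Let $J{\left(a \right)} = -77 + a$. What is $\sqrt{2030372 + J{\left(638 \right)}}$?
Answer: $\sqrt{2030933} \approx 1425.1$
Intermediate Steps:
$\sqrt{2030372 + J{\left(638 \right)}} = \sqrt{2030372 + \left(-77 + 638\right)} = \sqrt{2030372 + 561} = \sqrt{2030933}$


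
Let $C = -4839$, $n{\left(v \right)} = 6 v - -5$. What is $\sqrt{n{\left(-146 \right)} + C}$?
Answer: $i \sqrt{5710} \approx 75.565 i$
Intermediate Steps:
$n{\left(v \right)} = 5 + 6 v$ ($n{\left(v \right)} = 6 v + 5 = 5 + 6 v$)
$\sqrt{n{\left(-146 \right)} + C} = \sqrt{\left(5 + 6 \left(-146\right)\right) - 4839} = \sqrt{\left(5 - 876\right) - 4839} = \sqrt{-871 - 4839} = \sqrt{-5710} = i \sqrt{5710}$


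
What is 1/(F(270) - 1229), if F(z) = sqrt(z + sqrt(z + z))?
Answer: -1/(1229 - sqrt(270 + 6*sqrt(15))) ≈ -0.00082517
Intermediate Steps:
F(z) = sqrt(z + sqrt(2)*sqrt(z)) (F(z) = sqrt(z + sqrt(2*z)) = sqrt(z + sqrt(2)*sqrt(z)))
1/(F(270) - 1229) = 1/(sqrt(270 + sqrt(2)*sqrt(270)) - 1229) = 1/(sqrt(270 + sqrt(2)*(3*sqrt(30))) - 1229) = 1/(sqrt(270 + 6*sqrt(15)) - 1229) = 1/(-1229 + sqrt(270 + 6*sqrt(15)))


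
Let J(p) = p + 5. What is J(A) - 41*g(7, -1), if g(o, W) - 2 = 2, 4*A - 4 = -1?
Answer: -633/4 ≈ -158.25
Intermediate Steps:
A = 3/4 (A = 1 + (1/4)*(-1) = 1 - 1/4 = 3/4 ≈ 0.75000)
g(o, W) = 4 (g(o, W) = 2 + 2 = 4)
J(p) = 5 + p
J(A) - 41*g(7, -1) = (5 + 3/4) - 41*4 = 23/4 - 164 = -633/4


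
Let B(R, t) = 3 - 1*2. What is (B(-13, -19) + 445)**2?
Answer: 198916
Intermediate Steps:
B(R, t) = 1 (B(R, t) = 3 - 2 = 1)
(B(-13, -19) + 445)**2 = (1 + 445)**2 = 446**2 = 198916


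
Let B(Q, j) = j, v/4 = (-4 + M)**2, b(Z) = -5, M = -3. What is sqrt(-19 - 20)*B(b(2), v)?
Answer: 196*I*sqrt(39) ≈ 1224.0*I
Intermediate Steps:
v = 196 (v = 4*(-4 - 3)**2 = 4*(-7)**2 = 4*49 = 196)
sqrt(-19 - 20)*B(b(2), v) = sqrt(-19 - 20)*196 = sqrt(-39)*196 = (I*sqrt(39))*196 = 196*I*sqrt(39)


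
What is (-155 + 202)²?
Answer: 2209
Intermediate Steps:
(-155 + 202)² = 47² = 2209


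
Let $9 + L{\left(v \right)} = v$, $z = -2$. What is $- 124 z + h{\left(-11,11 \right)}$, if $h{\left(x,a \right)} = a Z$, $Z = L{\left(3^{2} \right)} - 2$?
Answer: $226$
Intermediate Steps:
$L{\left(v \right)} = -9 + v$
$Z = -2$ ($Z = \left(-9 + 3^{2}\right) - 2 = \left(-9 + 9\right) - 2 = 0 - 2 = -2$)
$h{\left(x,a \right)} = - 2 a$ ($h{\left(x,a \right)} = a \left(-2\right) = - 2 a$)
$- 124 z + h{\left(-11,11 \right)} = \left(-124\right) \left(-2\right) - 22 = 248 - 22 = 226$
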